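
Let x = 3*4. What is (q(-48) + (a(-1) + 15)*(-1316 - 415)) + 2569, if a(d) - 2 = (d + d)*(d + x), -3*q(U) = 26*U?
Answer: 11640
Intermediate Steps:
q(U) = -26*U/3
x = 12
a(d) = 2 + 2*d*(12 + d) (a(d) = 2 + (d + d)*(d + 12) = 2 + (2*d)*(12 + d) = 2 + 2*d*(12 + d))
(q(-48) + (a(-1) + 15)*(-1316 - 415)) + 2569 = (-26/3*(-48) + ((2 + 2*(-1)² + 24*(-1)) + 15)*(-1316 - 415)) + 2569 = (416 + ((2 + 2*1 - 24) + 15)*(-1731)) + 2569 = (416 + ((2 + 2 - 24) + 15)*(-1731)) + 2569 = (416 + (-20 + 15)*(-1731)) + 2569 = (416 - 5*(-1731)) + 2569 = (416 + 8655) + 2569 = 9071 + 2569 = 11640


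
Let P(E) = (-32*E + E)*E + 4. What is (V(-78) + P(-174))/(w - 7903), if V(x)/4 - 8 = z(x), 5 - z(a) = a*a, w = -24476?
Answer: 3836/129 ≈ 29.736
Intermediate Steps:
z(a) = 5 - a² (z(a) = 5 - a*a = 5 - a²)
V(x) = 52 - 4*x² (V(x) = 32 + 4*(5 - x²) = 32 + (20 - 4*x²) = 52 - 4*x²)
P(E) = 4 - 31*E² (P(E) = (-31*E)*E + 4 = -31*E² + 4 = 4 - 31*E²)
(V(-78) + P(-174))/(w - 7903) = ((52 - 4*(-78)²) + (4 - 31*(-174)²))/(-24476 - 7903) = ((52 - 4*6084) + (4 - 31*30276))/(-32379) = ((52 - 24336) + (4 - 938556))*(-1/32379) = (-24284 - 938552)*(-1/32379) = -962836*(-1/32379) = 3836/129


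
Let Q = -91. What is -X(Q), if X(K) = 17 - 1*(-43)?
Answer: -60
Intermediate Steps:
X(K) = 60 (X(K) = 17 + 43 = 60)
-X(Q) = -1*60 = -60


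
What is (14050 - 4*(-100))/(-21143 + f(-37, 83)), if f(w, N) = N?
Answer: -1445/2106 ≈ -0.68613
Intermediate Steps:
(14050 - 4*(-100))/(-21143 + f(-37, 83)) = (14050 - 4*(-100))/(-21143 + 83) = (14050 + 400)/(-21060) = 14450*(-1/21060) = -1445/2106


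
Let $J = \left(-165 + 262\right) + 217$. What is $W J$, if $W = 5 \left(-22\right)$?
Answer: $-34540$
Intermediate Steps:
$J = 314$ ($J = 97 + 217 = 314$)
$W = -110$
$W J = \left(-110\right) 314 = -34540$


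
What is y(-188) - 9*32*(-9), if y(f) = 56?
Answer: 2648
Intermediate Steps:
y(-188) - 9*32*(-9) = 56 - 9*32*(-9) = 56 - 288*(-9) = 56 + 2592 = 2648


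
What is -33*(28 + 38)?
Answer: -2178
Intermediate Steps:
-33*(28 + 38) = -33*66 = -2178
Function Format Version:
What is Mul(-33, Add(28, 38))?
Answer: -2178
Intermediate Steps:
Mul(-33, Add(28, 38)) = Mul(-33, 66) = -2178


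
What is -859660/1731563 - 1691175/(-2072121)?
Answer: 7214191935/22566088397 ≈ 0.31969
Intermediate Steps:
-859660/1731563 - 1691175/(-2072121) = -859660*1/1731563 - 1691175*(-1/2072121) = -16220/32671 + 563725/690707 = 7214191935/22566088397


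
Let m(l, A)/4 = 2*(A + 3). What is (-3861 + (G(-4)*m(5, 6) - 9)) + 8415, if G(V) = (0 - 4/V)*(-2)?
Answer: 4401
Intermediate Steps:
m(l, A) = 24 + 8*A (m(l, A) = 4*(2*(A + 3)) = 4*(2*(3 + A)) = 4*(6 + 2*A) = 24 + 8*A)
G(V) = 8/V (G(V) = -4/V*(-2) = 8/V)
(-3861 + (G(-4)*m(5, 6) - 9)) + 8415 = (-3861 + ((8/(-4))*(24 + 8*6) - 9)) + 8415 = (-3861 + ((8*(-¼))*(24 + 48) - 9)) + 8415 = (-3861 + (-2*72 - 9)) + 8415 = (-3861 + (-144 - 9)) + 8415 = (-3861 - 153) + 8415 = -4014 + 8415 = 4401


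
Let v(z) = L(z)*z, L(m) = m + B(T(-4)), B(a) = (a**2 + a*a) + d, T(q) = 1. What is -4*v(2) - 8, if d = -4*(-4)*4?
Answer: -552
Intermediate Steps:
d = 64 (d = 16*4 = 64)
B(a) = 64 + 2*a**2 (B(a) = (a**2 + a*a) + 64 = (a**2 + a**2) + 64 = 2*a**2 + 64 = 64 + 2*a**2)
L(m) = 66 + m (L(m) = m + (64 + 2*1**2) = m + (64 + 2*1) = m + (64 + 2) = m + 66 = 66 + m)
v(z) = z*(66 + z) (v(z) = (66 + z)*z = z*(66 + z))
-4*v(2) - 8 = -8*(66 + 2) - 8 = -8*68 - 8 = -4*136 - 8 = -544 - 8 = -552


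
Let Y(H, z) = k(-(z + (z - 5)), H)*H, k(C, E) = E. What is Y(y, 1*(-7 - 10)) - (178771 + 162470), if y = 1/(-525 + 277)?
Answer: -20987686463/61504 ≈ -3.4124e+5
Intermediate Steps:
y = -1/248 (y = 1/(-248) = -1/248 ≈ -0.0040323)
Y(H, z) = H**2 (Y(H, z) = H*H = H**2)
Y(y, 1*(-7 - 10)) - (178771 + 162470) = (-1/248)**2 - (178771 + 162470) = 1/61504 - 1*341241 = 1/61504 - 341241 = -20987686463/61504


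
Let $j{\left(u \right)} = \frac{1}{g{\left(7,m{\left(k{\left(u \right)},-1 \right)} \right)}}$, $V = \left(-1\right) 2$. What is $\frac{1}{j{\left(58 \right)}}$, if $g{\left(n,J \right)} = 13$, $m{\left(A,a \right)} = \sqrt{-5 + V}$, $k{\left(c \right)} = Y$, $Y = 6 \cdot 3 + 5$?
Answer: $13$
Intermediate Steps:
$Y = 23$ ($Y = 18 + 5 = 23$)
$V = -2$
$k{\left(c \right)} = 23$
$m{\left(A,a \right)} = i \sqrt{7}$ ($m{\left(A,a \right)} = \sqrt{-5 - 2} = \sqrt{-7} = i \sqrt{7}$)
$j{\left(u \right)} = \frac{1}{13}$
$\frac{1}{j{\left(58 \right)}} = \frac{1}{\frac{1}{13}} = 13$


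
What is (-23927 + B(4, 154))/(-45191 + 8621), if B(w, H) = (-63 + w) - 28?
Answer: 12007/18285 ≈ 0.65666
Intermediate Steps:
B(w, H) = -91 + w
(-23927 + B(4, 154))/(-45191 + 8621) = (-23927 + (-91 + 4))/(-45191 + 8621) = (-23927 - 87)/(-36570) = -24014*(-1/36570) = 12007/18285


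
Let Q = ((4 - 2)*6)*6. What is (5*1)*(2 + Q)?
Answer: 370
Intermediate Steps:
Q = 72 (Q = (2*6)*6 = 12*6 = 72)
(5*1)*(2 + Q) = (5*1)*(2 + 72) = 5*74 = 370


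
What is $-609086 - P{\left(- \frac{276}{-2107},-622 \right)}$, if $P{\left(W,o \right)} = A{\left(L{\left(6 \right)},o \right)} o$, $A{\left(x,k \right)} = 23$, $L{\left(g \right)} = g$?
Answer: $-594780$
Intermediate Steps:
$P{\left(W,o \right)} = 23 o$
$-609086 - P{\left(- \frac{276}{-2107},-622 \right)} = -609086 - 23 \left(-622\right) = -609086 - -14306 = -609086 + 14306 = -594780$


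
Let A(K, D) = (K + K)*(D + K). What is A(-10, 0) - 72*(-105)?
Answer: 7760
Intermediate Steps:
A(K, D) = 2*K*(D + K) (A(K, D) = (2*K)*(D + K) = 2*K*(D + K))
A(-10, 0) - 72*(-105) = 2*(-10)*(0 - 10) - 72*(-105) = 2*(-10)*(-10) + 7560 = 200 + 7560 = 7760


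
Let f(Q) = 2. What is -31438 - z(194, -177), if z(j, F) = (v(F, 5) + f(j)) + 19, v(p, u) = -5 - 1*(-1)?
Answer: -31455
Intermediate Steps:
v(p, u) = -4 (v(p, u) = -5 + 1 = -4)
z(j, F) = 17 (z(j, F) = (-4 + 2) + 19 = -2 + 19 = 17)
-31438 - z(194, -177) = -31438 - 1*17 = -31438 - 17 = -31455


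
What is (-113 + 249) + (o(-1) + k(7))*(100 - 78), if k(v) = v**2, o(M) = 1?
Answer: 1236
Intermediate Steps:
(-113 + 249) + (o(-1) + k(7))*(100 - 78) = (-113 + 249) + (1 + 7**2)*(100 - 78) = 136 + (1 + 49)*22 = 136 + 50*22 = 136 + 1100 = 1236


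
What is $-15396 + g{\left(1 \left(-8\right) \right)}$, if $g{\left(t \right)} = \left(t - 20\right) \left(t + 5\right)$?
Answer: $-15312$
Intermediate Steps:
$g{\left(t \right)} = \left(-20 + t\right) \left(5 + t\right)$
$-15396 + g{\left(1 \left(-8\right) \right)} = -15396 - \left(100 - 64 + 15 \cdot 1 \left(-8\right)\right) = -15396 - \left(-20 - 64\right) = -15396 + \left(-100 + 64 + 120\right) = -15396 + 84 = -15312$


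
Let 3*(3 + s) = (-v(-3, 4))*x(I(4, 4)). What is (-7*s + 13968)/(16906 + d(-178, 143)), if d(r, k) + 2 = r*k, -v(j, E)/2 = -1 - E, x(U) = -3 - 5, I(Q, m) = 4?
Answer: -41407/25650 ≈ -1.6143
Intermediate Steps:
x(U) = -8
v(j, E) = 2 + 2*E (v(j, E) = -2*(-1 - E) = 2 + 2*E)
s = 71/3 (s = -3 + (-(2 + 2*4)*(-8))/3 = -3 + (-(2 + 8)*(-8))/3 = -3 + (-1*10*(-8))/3 = -3 + (-10*(-8))/3 = -3 + (1/3)*80 = -3 + 80/3 = 71/3 ≈ 23.667)
d(r, k) = -2 + k*r (d(r, k) = -2 + r*k = -2 + k*r)
(-7*s + 13968)/(16906 + d(-178, 143)) = (-7*71/3 + 13968)/(16906 + (-2 + 143*(-178))) = (-497/3 + 13968)/(16906 + (-2 - 25454)) = 41407/(3*(16906 - 25456)) = (41407/3)/(-8550) = (41407/3)*(-1/8550) = -41407/25650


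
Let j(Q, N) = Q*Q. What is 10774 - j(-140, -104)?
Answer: -8826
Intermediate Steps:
j(Q, N) = Q**2
10774 - j(-140, -104) = 10774 - 1*(-140)**2 = 10774 - 1*19600 = 10774 - 19600 = -8826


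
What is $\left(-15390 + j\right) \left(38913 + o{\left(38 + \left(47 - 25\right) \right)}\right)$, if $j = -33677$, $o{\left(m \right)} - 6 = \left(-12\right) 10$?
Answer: $-1903750533$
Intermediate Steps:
$o{\left(m \right)} = -114$ ($o{\left(m \right)} = 6 - 120 = -114$)
$\left(-15390 + j\right) \left(38913 + o{\left(38 + \left(47 - 25\right) \right)}\right) = \left(-15390 - 33677\right) \left(38913 - 114\right) = \left(-49067\right) 38799 = -1903750533$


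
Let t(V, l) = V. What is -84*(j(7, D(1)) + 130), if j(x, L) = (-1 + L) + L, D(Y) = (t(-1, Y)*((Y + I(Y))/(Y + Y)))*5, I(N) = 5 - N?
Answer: -8736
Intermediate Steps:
D(Y) = -25/(2*Y) (D(Y) = -(Y + (5 - Y))/(Y + Y)*5 = -5/(2*Y)*5 = -25/(2*Y))
j(x, L) = -1 + 2*L
-84*(j(7, D(1)) + 130) = -84*((-1 + 2*(-25/2/1)) + 130) = -84*((-1 + 2*(-25/2*1)) + 130) = -84*((-1 + 2*(-25/2)) + 130) = -84*((-1 - 25) + 130) = -84*(-26 + 130) = -84*104 = -8736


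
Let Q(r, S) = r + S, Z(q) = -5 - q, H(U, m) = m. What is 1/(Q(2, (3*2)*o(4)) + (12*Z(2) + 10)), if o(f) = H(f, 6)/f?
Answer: -1/63 ≈ -0.015873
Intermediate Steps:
o(f) = 6/f
Q(r, S) = S + r
1/(Q(2, (3*2)*o(4)) + (12*Z(2) + 10)) = 1/(((3*2)*(6/4) + 2) + (12*(-5 - 1*2) + 10)) = 1/((6*(6*(¼)) + 2) + (12*(-5 - 2) + 10)) = 1/((6*(3/2) + 2) + (12*(-7) + 10)) = 1/((9 + 2) + (-84 + 10)) = 1/(11 - 74) = 1/(-63) = -1/63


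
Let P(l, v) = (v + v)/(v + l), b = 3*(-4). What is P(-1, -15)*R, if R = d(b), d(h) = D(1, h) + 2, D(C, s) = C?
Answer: 45/8 ≈ 5.6250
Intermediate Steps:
b = -12
P(l, v) = 2*v/(l + v) (P(l, v) = (2*v)/(l + v) = 2*v/(l + v))
d(h) = 3 (d(h) = 1 + 2 = 3)
R = 3
P(-1, -15)*R = (2*(-15)/(-1 - 15))*3 = (2*(-15)/(-16))*3 = (2*(-15)*(-1/16))*3 = (15/8)*3 = 45/8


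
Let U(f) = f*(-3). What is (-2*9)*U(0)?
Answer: 0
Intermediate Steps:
U(f) = -3*f
(-2*9)*U(0) = (-2*9)*(-3*0) = -18*0 = 0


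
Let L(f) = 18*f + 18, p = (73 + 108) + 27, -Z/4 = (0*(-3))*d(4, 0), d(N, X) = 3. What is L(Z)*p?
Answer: 3744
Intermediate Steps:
Z = 0 (Z = -4*0*(-3)*3 = -0*3 = -4*0 = 0)
p = 208 (p = 181 + 27 = 208)
L(f) = 18 + 18*f
L(Z)*p = (18 + 18*0)*208 = (18 + 0)*208 = 18*208 = 3744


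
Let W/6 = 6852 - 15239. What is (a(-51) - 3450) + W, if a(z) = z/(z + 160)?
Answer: -5861199/109 ≈ -53772.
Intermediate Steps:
W = -50322 (W = 6*(6852 - 15239) = 6*(-8387) = -50322)
a(z) = z/(160 + z)
(a(-51) - 3450) + W = (-51/(160 - 51) - 3450) - 50322 = (-51/109 - 3450) - 50322 = -376101/109 - 50322 = -5861199/109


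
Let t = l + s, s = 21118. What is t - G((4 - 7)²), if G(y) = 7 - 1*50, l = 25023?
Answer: 46184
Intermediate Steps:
G(y) = -43 (G(y) = 7 - 50 = -43)
t = 46141 (t = 25023 + 21118 = 46141)
t - G((4 - 7)²) = 46141 - 1*(-43) = 46141 + 43 = 46184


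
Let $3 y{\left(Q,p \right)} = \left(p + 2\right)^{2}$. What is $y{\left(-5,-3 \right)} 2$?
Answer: $\frac{2}{3} \approx 0.66667$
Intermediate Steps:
$y{\left(Q,p \right)} = \frac{\left(2 + p\right)^{2}}{3}$ ($y{\left(Q,p \right)} = \frac{\left(p + 2\right)^{2}}{3} = \frac{\left(2 + p\right)^{2}}{3}$)
$y{\left(-5,-3 \right)} 2 = \frac{\left(2 - 3\right)^{2}}{3} \cdot 2 = \frac{\left(-1\right)^{2}}{3} \cdot 2 = \frac{1}{3} \cdot 1 \cdot 2 = \frac{1}{3} \cdot 2 = \frac{2}{3}$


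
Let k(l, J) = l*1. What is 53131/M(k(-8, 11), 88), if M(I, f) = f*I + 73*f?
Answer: 4087/440 ≈ 9.2886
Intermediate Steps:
k(l, J) = l
M(I, f) = 73*f + I*f (M(I, f) = I*f + 73*f = 73*f + I*f)
53131/M(k(-8, 11), 88) = 53131/((88*(73 - 8))) = 53131/((88*65)) = 53131/5720 = 53131*(1/5720) = 4087/440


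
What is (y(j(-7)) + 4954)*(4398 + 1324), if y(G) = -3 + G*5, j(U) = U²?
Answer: 29731512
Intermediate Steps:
y(G) = -3 + 5*G
(y(j(-7)) + 4954)*(4398 + 1324) = ((-3 + 5*(-7)²) + 4954)*(4398 + 1324) = ((-3 + 5*49) + 4954)*5722 = ((-3 + 245) + 4954)*5722 = (242 + 4954)*5722 = 5196*5722 = 29731512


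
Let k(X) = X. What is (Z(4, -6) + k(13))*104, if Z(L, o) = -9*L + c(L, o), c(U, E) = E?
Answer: -3016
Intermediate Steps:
Z(L, o) = o - 9*L (Z(L, o) = -9*L + o = o - 9*L)
(Z(4, -6) + k(13))*104 = ((-6 - 9*4) + 13)*104 = ((-6 - 36) + 13)*104 = (-42 + 13)*104 = -29*104 = -3016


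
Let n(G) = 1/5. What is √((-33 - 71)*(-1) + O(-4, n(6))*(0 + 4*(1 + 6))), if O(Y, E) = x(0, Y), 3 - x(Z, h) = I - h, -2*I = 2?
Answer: 2*√26 ≈ 10.198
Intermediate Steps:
n(G) = ⅕ (n(G) = 1*(⅕) = ⅕)
I = -1 (I = -½*2 = -1)
x(Z, h) = 4 + h (x(Z, h) = 3 - (-1 - h) = 3 + (1 + h) = 4 + h)
O(Y, E) = 4 + Y
√((-33 - 71)*(-1) + O(-4, n(6))*(0 + 4*(1 + 6))) = √((-33 - 71)*(-1) + (4 - 4)*(0 + 4*(1 + 6))) = √(-104*(-1) + 0*(0 + 4*7)) = √(104 + 0*(0 + 28)) = √(104 + 0*28) = √(104 + 0) = √104 = 2*√26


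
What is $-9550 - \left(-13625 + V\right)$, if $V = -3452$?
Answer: $7527$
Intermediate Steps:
$-9550 - \left(-13625 + V\right) = -9550 - \left(-13625 - 3452\right) = -9550 - -17077 = -9550 + 17077 = 7527$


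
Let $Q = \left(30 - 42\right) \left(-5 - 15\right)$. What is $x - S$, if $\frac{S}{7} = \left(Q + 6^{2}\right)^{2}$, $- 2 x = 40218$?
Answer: $-553341$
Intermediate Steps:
$x = -20109$ ($x = \left(- \frac{1}{2}\right) 40218 = -20109$)
$Q = 240$ ($Q = \left(-12\right) \left(-20\right) = 240$)
$S = 533232$ ($S = 7 \left(240 + 6^{2}\right)^{2} = 7 \left(240 + 36\right)^{2} = 7 \cdot 276^{2} = 7 \cdot 76176 = 533232$)
$x - S = -20109 - 533232 = -553341$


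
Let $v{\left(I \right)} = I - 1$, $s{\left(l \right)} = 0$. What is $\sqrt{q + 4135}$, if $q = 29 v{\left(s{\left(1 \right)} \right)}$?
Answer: $\sqrt{4106} \approx 64.078$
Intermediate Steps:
$v{\left(I \right)} = -1 + I$ ($v{\left(I \right)} = I - 1 = -1 + I$)
$q = -29$ ($q = 29 \left(-1 + 0\right) = 29 \left(-1\right) = -29$)
$\sqrt{q + 4135} = \sqrt{-29 + 4135} = \sqrt{4106}$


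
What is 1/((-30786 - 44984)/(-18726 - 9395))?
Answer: 28121/75770 ≈ 0.37114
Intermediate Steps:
1/((-30786 - 44984)/(-18726 - 9395)) = 1/(-75770/(-28121)) = 1/(-75770*(-1/28121)) = 1/(75770/28121) = 28121/75770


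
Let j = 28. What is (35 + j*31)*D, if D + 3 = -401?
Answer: -364812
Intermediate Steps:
D = -404 (D = -3 - 401 = -404)
(35 + j*31)*D = (35 + 28*31)*(-404) = (35 + 868)*(-404) = 903*(-404) = -364812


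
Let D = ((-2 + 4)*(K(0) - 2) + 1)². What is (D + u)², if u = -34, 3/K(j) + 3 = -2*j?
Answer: 81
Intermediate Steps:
K(j) = 3/(-3 - 2*j)
D = 25 (D = ((-2 + 4)*(-3/(3 + 2*0) - 2) + 1)² = (2*(-3/(3 + 0) - 2) + 1)² = (2*(-3/3 - 2) + 1)² = (2*(-3*⅓ - 2) + 1)² = (2*(-1 - 2) + 1)² = (2*(-3) + 1)² = (-6 + 1)² = (-5)² = 25)
(D + u)² = (25 - 34)² = (-9)² = 81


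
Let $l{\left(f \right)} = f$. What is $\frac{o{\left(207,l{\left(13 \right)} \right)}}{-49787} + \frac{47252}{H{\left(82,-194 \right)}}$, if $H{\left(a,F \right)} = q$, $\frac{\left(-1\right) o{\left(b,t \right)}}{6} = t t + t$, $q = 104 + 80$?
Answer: $\frac{588184063}{2290202} \approx 256.83$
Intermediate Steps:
$q = 184$
$o{\left(b,t \right)} = - 6 t - 6 t^{2}$ ($o{\left(b,t \right)} = - 6 \left(t t + t\right) = - 6 \left(t^{2} + t\right) = - 6 \left(t + t^{2}\right) = - 6 t - 6 t^{2}$)
$H{\left(a,F \right)} = 184$
$\frac{o{\left(207,l{\left(13 \right)} \right)}}{-49787} + \frac{47252}{H{\left(82,-194 \right)}} = \frac{\left(-6\right) 13 \left(1 + 13\right)}{-49787} + \frac{47252}{184} = \left(-6\right) 13 \cdot 14 \left(- \frac{1}{49787}\right) + 47252 \cdot \frac{1}{184} = \left(-1092\right) \left(- \frac{1}{49787}\right) + \frac{11813}{46} = \frac{1092}{49787} + \frac{11813}{46} = \frac{588184063}{2290202}$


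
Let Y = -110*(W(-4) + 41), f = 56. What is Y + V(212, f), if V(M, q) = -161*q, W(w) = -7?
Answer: -12756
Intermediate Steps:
Y = -3740 (Y = -110*(-7 + 41) = -110*34 = -3740)
Y + V(212, f) = -3740 - 161*56 = -3740 - 9016 = -12756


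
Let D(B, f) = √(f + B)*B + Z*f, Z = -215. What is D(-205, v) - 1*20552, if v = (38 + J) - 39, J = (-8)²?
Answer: -34097 - 205*I*√142 ≈ -34097.0 - 2442.9*I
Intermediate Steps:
J = 64
v = 63 (v = (38 + 64) - 39 = 102 - 39 = 63)
D(B, f) = -215*f + B*√(B + f) (D(B, f) = √(f + B)*B - 215*f = √(B + f)*B - 215*f = B*√(B + f) - 215*f = -215*f + B*√(B + f))
D(-205, v) - 1*20552 = (-215*63 - 205*√(-205 + 63)) - 1*20552 = (-13545 - 205*I*√142) - 20552 = -34097 - 205*I*√142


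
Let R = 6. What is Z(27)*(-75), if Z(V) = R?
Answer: -450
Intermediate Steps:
Z(V) = 6
Z(27)*(-75) = 6*(-75) = -450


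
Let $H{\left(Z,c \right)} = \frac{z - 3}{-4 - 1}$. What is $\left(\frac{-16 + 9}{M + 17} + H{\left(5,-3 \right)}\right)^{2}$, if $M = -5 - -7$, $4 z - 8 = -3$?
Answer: $\frac{49}{144400} \approx 0.00033934$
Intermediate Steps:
$z = \frac{5}{4}$ ($z = 2 + \frac{1}{4} \left(-3\right) = 2 - \frac{3}{4} = \frac{5}{4} \approx 1.25$)
$H{\left(Z,c \right)} = \frac{7}{20}$ ($H{\left(Z,c \right)} = \frac{\frac{5}{4} - 3}{-4 - 1} = - \frac{7}{4 \left(-5\right)} = \left(- \frac{7}{4}\right) \left(- \frac{1}{5}\right) = \frac{7}{20}$)
$M = 2$ ($M = -5 + 7 = 2$)
$\left(\frac{-16 + 9}{M + 17} + H{\left(5,-3 \right)}\right)^{2} = \left(\frac{-16 + 9}{2 + 17} + \frac{7}{20}\right)^{2} = \left(- \frac{7}{19} + \frac{7}{20}\right)^{2} = \left(- \frac{7}{380}\right)^{2} = \frac{49}{144400}$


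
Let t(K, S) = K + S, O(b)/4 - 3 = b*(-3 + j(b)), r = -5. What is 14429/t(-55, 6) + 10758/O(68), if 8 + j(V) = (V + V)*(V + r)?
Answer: -16791600611/57024142 ≈ -294.46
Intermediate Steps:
j(V) = -8 + 2*V*(-5 + V) (j(V) = -8 + (V + V)*(V - 5) = -8 + (2*V)*(-5 + V) = -8 + 2*V*(-5 + V))
O(b) = 12 + 4*b*(-11 - 10*b + 2*b**2) (O(b) = 12 + 4*(b*(-3 + (-8 - 10*b + 2*b**2))) = 12 + 4*(b*(-11 - 10*b + 2*b**2)) = 12 + 4*b*(-11 - 10*b + 2*b**2))
14429/t(-55, 6) + 10758/O(68) = 14429/(-55 + 6) + 10758/(12 - 44*68 - 40*68**2 + 8*68**3) = 14429/(-49) + 10758/(12 - 2992 - 40*4624 + 8*314432) = 14429*(-1/49) + 10758/(12 - 2992 - 184960 + 2515456) = -14429/49 + 10758/2327516 = -14429/49 + 10758*(1/2327516) = -14429/49 + 5379/1163758 = -16791600611/57024142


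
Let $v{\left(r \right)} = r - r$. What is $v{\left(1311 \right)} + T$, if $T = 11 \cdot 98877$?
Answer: $1087647$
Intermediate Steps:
$v{\left(r \right)} = 0$
$T = 1087647$
$v{\left(1311 \right)} + T = 0 + 1087647 = 1087647$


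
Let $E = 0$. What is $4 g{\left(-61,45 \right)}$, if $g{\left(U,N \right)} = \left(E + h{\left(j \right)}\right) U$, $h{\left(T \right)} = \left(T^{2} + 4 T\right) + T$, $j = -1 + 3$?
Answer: $-3416$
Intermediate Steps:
$j = 2$
$h{\left(T \right)} = T^{2} + 5 T$
$g{\left(U,N \right)} = 14 U$ ($g{\left(U,N \right)} = \left(0 + 2 \left(5 + 2\right)\right) U = \left(0 + 2 \cdot 7\right) U = \left(0 + 14\right) U = 14 U$)
$4 g{\left(-61,45 \right)} = 4 \cdot 14 \left(-61\right) = 4 \left(-854\right) = -3416$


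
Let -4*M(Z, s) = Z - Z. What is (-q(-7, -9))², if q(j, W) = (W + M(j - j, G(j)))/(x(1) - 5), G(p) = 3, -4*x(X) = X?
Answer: 144/49 ≈ 2.9388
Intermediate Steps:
x(X) = -X/4
M(Z, s) = 0 (M(Z, s) = -(Z - Z)/4 = -¼*0 = 0)
q(j, W) = -4*W/21 (q(j, W) = (W + 0)/(-¼*1 - 5) = W/(-¼ - 5) = W/(-21/4) = W*(-4/21) = -4*W/21)
(-q(-7, -9))² = (-(-4)*(-9)/21)² = (-1*12/7)² = (-12/7)² = 144/49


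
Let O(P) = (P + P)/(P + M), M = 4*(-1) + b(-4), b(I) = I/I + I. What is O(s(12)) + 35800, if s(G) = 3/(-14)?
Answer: 3615806/101 ≈ 35800.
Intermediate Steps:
b(I) = 1 + I
s(G) = -3/14 (s(G) = 3*(-1/14) = -3/14)
M = -7 (M = 4*(-1) + (1 - 4) = -4 - 3 = -7)
O(P) = 2*P/(-7 + P) (O(P) = (P + P)/(P - 7) = (2*P)/(-7 + P) = 2*P/(-7 + P))
O(s(12)) + 35800 = 2*(-3/14)/(-7 - 3/14) + 35800 = 2*(-3/14)/(-101/14) + 35800 = 2*(-3/14)*(-14/101) + 35800 = 6/101 + 35800 = 3615806/101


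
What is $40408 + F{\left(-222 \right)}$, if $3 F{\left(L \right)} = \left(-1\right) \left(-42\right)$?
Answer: $40422$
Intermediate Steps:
$F{\left(L \right)} = 14$ ($F{\left(L \right)} = \frac{\left(-1\right) \left(-42\right)}{3} = \frac{1}{3} \cdot 42 = 14$)
$40408 + F{\left(-222 \right)} = 40408 + 14 = 40422$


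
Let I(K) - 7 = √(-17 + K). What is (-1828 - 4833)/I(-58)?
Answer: -46627/124 + 33305*I*√3/124 ≈ -376.02 + 465.21*I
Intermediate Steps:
I(K) = 7 + √(-17 + K)
(-1828 - 4833)/I(-58) = (-1828 - 4833)/(7 + √(-17 - 58)) = -6661/(7 + √(-75)) = -6661/(7 + 5*I*√3)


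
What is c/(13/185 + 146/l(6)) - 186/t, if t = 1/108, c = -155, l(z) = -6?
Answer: -270418983/13466 ≈ -20082.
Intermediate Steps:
t = 1/108 ≈ 0.0092593
c/(13/185 + 146/l(6)) - 186/t = -155/(13/185 + 146/(-6)) - 186/1/108 = -155/(13*(1/185) + 146*(-1/6)) - 186*108 = -155/(13/185 - 73/3) - 20088 = -155/(-13466/555) - 20088 = -155*(-555/13466) - 20088 = 86025/13466 - 20088 = -270418983/13466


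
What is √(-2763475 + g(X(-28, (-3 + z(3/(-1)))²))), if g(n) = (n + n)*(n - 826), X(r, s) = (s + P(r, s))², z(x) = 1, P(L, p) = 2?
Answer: I*√2820355 ≈ 1679.4*I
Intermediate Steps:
X(r, s) = (2 + s)² (X(r, s) = (s + 2)² = (2 + s)²)
g(n) = 2*n*(-826 + n) (g(n) = (2*n)*(-826 + n) = 2*n*(-826 + n))
√(-2763475 + g(X(-28, (-3 + z(3/(-1)))²))) = √(-2763475 + 2*(2 + (-3 + 1)²)²*(-826 + (2 + (-3 + 1)²)²)) = √(-2763475 + 2*(2 + (-2)²)²*(-826 + (2 + (-2)²)²)) = √(-2763475 + 2*(2 + 4)²*(-826 + (2 + 4)²)) = √(-2763475 + 2*6²*(-826 + 6²)) = √(-2763475 + 2*36*(-826 + 36)) = √(-2763475 + 2*36*(-790)) = √(-2763475 - 56880) = √(-2820355) = I*√2820355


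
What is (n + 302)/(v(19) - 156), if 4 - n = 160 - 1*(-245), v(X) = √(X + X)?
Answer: 7722/12149 + 99*√38/24298 ≈ 0.66072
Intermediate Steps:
v(X) = √2*√X (v(X) = √(2*X) = √2*√X)
n = -401 (n = 4 - (160 - 1*(-245)) = 4 - (160 + 245) = 4 - 1*405 = 4 - 405 = -401)
(n + 302)/(v(19) - 156) = (-401 + 302)/(√2*√19 - 156) = -99/(√38 - 156) = -99/(-156 + √38)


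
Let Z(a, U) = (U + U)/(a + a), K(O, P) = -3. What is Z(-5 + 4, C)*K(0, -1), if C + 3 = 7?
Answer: 12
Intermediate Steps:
C = 4 (C = -3 + 7 = 4)
Z(a, U) = U/a (Z(a, U) = (2*U)/((2*a)) = (2*U)*(1/(2*a)) = U/a)
Z(-5 + 4, C)*K(0, -1) = (4/(-5 + 4))*(-3) = (4/(-1))*(-3) = (4*(-1))*(-3) = -4*(-3) = 12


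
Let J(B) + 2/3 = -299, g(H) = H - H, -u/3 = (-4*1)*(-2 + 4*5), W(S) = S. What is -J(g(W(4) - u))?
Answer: 899/3 ≈ 299.67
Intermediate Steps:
u = 216 (u = -3*(-4*1)*(-2 + 4*5) = -(-12)*(-2 + 20) = -(-12)*18 = -3*(-72) = 216)
g(H) = 0
J(B) = -899/3 (J(B) = -⅔ - 299 = -899/3)
-J(g(W(4) - u)) = -1*(-899/3) = 899/3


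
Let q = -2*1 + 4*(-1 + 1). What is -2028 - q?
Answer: -2026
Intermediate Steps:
q = -2 (q = -2 + 4*0 = -2 + 0 = -2)
-2028 - q = -2028 - 1*(-2) = -2028 + 2 = -2026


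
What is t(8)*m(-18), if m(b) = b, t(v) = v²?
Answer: -1152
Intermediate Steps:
t(8)*m(-18) = 8²*(-18) = 64*(-18) = -1152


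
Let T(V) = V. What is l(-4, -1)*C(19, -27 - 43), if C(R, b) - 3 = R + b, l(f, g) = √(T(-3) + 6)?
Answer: -48*√3 ≈ -83.138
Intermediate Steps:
l(f, g) = √3 (l(f, g) = √(-3 + 6) = √3)
C(R, b) = 3 + R + b (C(R, b) = 3 + (R + b) = 3 + R + b)
l(-4, -1)*C(19, -27 - 43) = √3*(3 + 19 + (-27 - 43)) = √3*(3 + 19 - 70) = √3*(-48) = -48*√3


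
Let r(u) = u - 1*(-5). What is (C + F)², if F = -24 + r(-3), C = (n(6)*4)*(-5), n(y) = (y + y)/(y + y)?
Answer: 1764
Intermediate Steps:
r(u) = 5 + u (r(u) = u + 5 = 5 + u)
n(y) = 1 (n(y) = (2*y)/((2*y)) = (2*y)*(1/(2*y)) = 1)
C = -20 (C = (1*4)*(-5) = 4*(-5) = -20)
F = -22 (F = -24 + (5 - 3) = -24 + 2 = -22)
(C + F)² = (-20 - 22)² = (-42)² = 1764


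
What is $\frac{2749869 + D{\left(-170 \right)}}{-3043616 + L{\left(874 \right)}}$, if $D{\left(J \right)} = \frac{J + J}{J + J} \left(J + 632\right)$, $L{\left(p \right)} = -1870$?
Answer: $- \frac{916777}{1015162} \approx -0.90308$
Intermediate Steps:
$D{\left(J \right)} = 632 + J$ ($D{\left(J \right)} = \frac{2 J}{2 J} \left(632 + J\right) = 2 J \frac{1}{2 J} \left(632 + J\right) = 1 \left(632 + J\right) = 632 + J$)
$\frac{2749869 + D{\left(-170 \right)}}{-3043616 + L{\left(874 \right)}} = \frac{2749869 + \left(632 - 170\right)}{-3043616 - 1870} = \frac{2749869 + 462}{-3045486} = 2750331 \left(- \frac{1}{3045486}\right) = - \frac{916777}{1015162}$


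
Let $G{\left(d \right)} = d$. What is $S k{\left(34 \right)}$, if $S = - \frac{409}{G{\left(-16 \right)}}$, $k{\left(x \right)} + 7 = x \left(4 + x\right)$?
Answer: $\frac{525565}{16} \approx 32848.0$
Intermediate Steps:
$k{\left(x \right)} = -7 + x \left(4 + x\right)$
$S = \frac{409}{16}$ ($S = - \frac{409}{-16} = \left(-409\right) \left(- \frac{1}{16}\right) = \frac{409}{16} \approx 25.563$)
$S k{\left(34 \right)} = \frac{409 \left(-7 + 34^{2} + 4 \cdot 34\right)}{16} = \frac{409 \left(-7 + 1156 + 136\right)}{16} = \frac{409}{16} \cdot 1285 = \frac{525565}{16}$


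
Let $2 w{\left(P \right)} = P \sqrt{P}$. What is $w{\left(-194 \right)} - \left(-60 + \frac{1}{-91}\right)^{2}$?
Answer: $- \frac{29822521}{8281} - 97 i \sqrt{194} \approx -3601.3 - 1351.1 i$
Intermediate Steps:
$w{\left(P \right)} = \frac{P^{\frac{3}{2}}}{2}$ ($w{\left(P \right)} = \frac{P \sqrt{P}}{2} = \frac{P^{\frac{3}{2}}}{2}$)
$w{\left(-194 \right)} - \left(-60 + \frac{1}{-91}\right)^{2} = \frac{\left(-194\right)^{\frac{3}{2}}}{2} - \left(-60 + \frac{1}{-91}\right)^{2} = \frac{\left(-194\right) i \sqrt{194}}{2} - \left(-60 - \frac{1}{91}\right)^{2} = - 97 i \sqrt{194} - \left(- \frac{5461}{91}\right)^{2} = - 97 i \sqrt{194} - \frac{29822521}{8281} = - \frac{29822521}{8281} - 97 i \sqrt{194}$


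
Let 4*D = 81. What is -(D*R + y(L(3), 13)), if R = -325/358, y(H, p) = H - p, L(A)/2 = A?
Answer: 36349/1432 ≈ 25.383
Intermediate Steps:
L(A) = 2*A
R = -325/358 (R = -325*1/358 = -325/358 ≈ -0.90782)
D = 81/4 (D = (¼)*81 = 81/4 ≈ 20.250)
-(D*R + y(L(3), 13)) = -((81/4)*(-325/358) + (2*3 - 1*13)) = -(-26325/1432 + (6 - 13)) = -(-26325/1432 - 7) = -1*(-36349/1432) = 36349/1432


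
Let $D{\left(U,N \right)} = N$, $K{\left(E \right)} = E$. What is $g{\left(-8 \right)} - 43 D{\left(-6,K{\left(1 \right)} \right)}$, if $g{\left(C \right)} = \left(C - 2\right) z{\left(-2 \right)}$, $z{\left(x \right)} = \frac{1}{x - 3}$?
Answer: $-41$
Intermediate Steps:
$z{\left(x \right)} = \frac{1}{-3 + x}$
$g{\left(C \right)} = \frac{2}{5} - \frac{C}{5}$ ($g{\left(C \right)} = \frac{C - 2}{-3 - 2} = \frac{-2 + C}{-5} = \left(-2 + C\right) \left(- \frac{1}{5}\right) = \frac{2}{5} - \frac{C}{5}$)
$g{\left(-8 \right)} - 43 D{\left(-6,K{\left(1 \right)} \right)} = \left(\frac{2}{5} - - \frac{8}{5}\right) - 43 = \left(\frac{2}{5} + \frac{8}{5}\right) - 43 = 2 - 43 = -41$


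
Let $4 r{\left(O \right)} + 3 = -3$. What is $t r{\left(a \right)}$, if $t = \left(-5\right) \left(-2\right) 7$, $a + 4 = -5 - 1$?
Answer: $-105$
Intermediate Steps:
$a = -10$ ($a = -4 - 6 = -10$)
$r{\left(O \right)} = - \frac{3}{2}$ ($r{\left(O \right)} = - \frac{3}{4} + \frac{1}{4} \left(-3\right) = - \frac{3}{4} - \frac{3}{4} = - \frac{3}{2}$)
$t = 70$ ($t = 10 \cdot 7 = 70$)
$t r{\left(a \right)} = 70 \left(- \frac{3}{2}\right) = -105$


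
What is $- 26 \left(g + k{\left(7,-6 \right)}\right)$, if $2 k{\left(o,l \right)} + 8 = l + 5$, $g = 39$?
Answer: $-897$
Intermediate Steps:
$k{\left(o,l \right)} = - \frac{3}{2} + \frac{l}{2}$ ($k{\left(o,l \right)} = -4 + \frac{l + 5}{2} = -4 + \frac{5 + l}{2} = -4 + \left(\frac{5}{2} + \frac{l}{2}\right) = - \frac{3}{2} + \frac{l}{2}$)
$- 26 \left(g + k{\left(7,-6 \right)}\right) = - 26 \left(39 + \left(- \frac{3}{2} + \frac{1}{2} \left(-6\right)\right)\right) = - 26 \left(39 - \frac{9}{2}\right) = \left(-26\right) \frac{69}{2} = -897$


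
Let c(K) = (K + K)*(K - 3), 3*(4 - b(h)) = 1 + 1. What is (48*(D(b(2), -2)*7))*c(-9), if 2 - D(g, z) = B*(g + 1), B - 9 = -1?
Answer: -2370816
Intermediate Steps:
B = 8 (B = 9 - 1 = 8)
b(h) = 10/3 (b(h) = 4 - (1 + 1)/3 = 4 - ⅓*2 = 4 - ⅔ = 10/3)
D(g, z) = -6 - 8*g (D(g, z) = 2 - 8*(g + 1) = 2 - 8*(1 + g) = 2 - (8 + 8*g) = 2 + (-8 - 8*g) = -6 - 8*g)
c(K) = 2*K*(-3 + K) (c(K) = (2*K)*(-3 + K) = 2*K*(-3 + K))
(48*(D(b(2), -2)*7))*c(-9) = (48*((-6 - 8*10/3)*7))*(2*(-9)*(-3 - 9)) = (48*((-6 - 80/3)*7))*(2*(-9)*(-12)) = (48*(-98/3*7))*216 = (48*(-686/3))*216 = -10976*216 = -2370816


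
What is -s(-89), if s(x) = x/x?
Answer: -1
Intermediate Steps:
s(x) = 1
-s(-89) = -1*1 = -1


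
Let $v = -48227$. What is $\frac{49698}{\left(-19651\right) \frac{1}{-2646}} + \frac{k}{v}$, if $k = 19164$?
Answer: $\frac{6341517698352}{947708777} \approx 6691.4$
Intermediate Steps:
$\frac{49698}{\left(-19651\right) \frac{1}{-2646}} + \frac{k}{v} = \frac{49698}{\left(-19651\right) \frac{1}{-2646}} + \frac{19164}{-48227} = \frac{49698}{\left(-19651\right) \left(- \frac{1}{2646}\right)} + 19164 \left(- \frac{1}{48227}\right) = \frac{49698}{\frac{19651}{2646}} - \frac{19164}{48227} = 49698 \cdot \frac{2646}{19651} - \frac{19164}{48227} = \frac{131500908}{19651} - \frac{19164}{48227} = \frac{6341517698352}{947708777}$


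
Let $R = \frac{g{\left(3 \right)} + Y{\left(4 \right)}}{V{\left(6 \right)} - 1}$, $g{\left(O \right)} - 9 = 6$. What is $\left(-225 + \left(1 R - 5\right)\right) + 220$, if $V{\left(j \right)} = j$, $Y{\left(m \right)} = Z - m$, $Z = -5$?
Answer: $- \frac{44}{5} \approx -8.8$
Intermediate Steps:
$Y{\left(m \right)} = -5 - m$
$g{\left(O \right)} = 15$ ($g{\left(O \right)} = 9 + 6 = 15$)
$R = \frac{6}{5}$ ($R = \frac{15 - 9}{6 - 1} = \frac{15 - 9}{5} = \left(15 - 9\right) \frac{1}{5} = 6 \cdot \frac{1}{5} = \frac{6}{5} \approx 1.2$)
$\left(-225 + \left(1 R - 5\right)\right) + 220 = \left(-225 + \left(1 \cdot \frac{6}{5} - 5\right)\right) + 220 = \left(-225 + \left(\frac{6}{5} - 5\right)\right) + 220 = \left(-225 - \frac{19}{5}\right) + 220 = - \frac{1144}{5} + 220 = - \frac{44}{5}$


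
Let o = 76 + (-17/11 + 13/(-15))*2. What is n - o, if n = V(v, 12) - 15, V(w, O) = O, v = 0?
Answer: -12239/165 ≈ -74.176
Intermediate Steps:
o = 11744/165 (o = 76 + (-17*1/11 + 13*(-1/15))*2 = 76 + (-17/11 - 13/15)*2 = 76 - 398/165*2 = 76 - 796/165 = 11744/165 ≈ 71.176)
n = -3 (n = 12 - 15 = -3)
n - o = -3 - 1*11744/165 = -3 - 11744/165 = -12239/165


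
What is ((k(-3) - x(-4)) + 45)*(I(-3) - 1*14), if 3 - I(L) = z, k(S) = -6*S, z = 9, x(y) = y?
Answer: -1340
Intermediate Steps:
I(L) = -6 (I(L) = 3 - 1*9 = 3 - 9 = -6)
((k(-3) - x(-4)) + 45)*(I(-3) - 1*14) = ((-6*(-3) - 1*(-4)) + 45)*(-6 - 1*14) = ((18 + 4) + 45)*(-6 - 14) = (22 + 45)*(-20) = 67*(-20) = -1340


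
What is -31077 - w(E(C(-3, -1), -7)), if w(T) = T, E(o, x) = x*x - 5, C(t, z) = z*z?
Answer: -31121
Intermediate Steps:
C(t, z) = z²
E(o, x) = -5 + x² (E(o, x) = x² - 5 = -5 + x²)
-31077 - w(E(C(-3, -1), -7)) = -31077 - (-5 + (-7)²) = -31077 - (-5 + 49) = -31077 - 1*44 = -31077 - 44 = -31121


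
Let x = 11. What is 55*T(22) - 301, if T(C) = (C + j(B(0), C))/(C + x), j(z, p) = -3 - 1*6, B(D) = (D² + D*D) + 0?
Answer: -838/3 ≈ -279.33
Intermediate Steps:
B(D) = 2*D² (B(D) = (D² + D²) + 0 = 2*D² + 0 = 2*D²)
j(z, p) = -9 (j(z, p) = -3 - 6 = -9)
T(C) = (-9 + C)/(11 + C) (T(C) = (C - 9)/(C + 11) = (-9 + C)/(11 + C))
55*T(22) - 301 = 55*((-9 + 22)/(11 + 22)) - 301 = 55*(13/33) - 301 = 65/3 - 301 = -838/3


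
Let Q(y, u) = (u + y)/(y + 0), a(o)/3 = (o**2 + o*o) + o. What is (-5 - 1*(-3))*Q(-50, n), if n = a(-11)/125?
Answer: -5557/3125 ≈ -1.7782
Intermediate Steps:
a(o) = 3*o + 6*o**2 (a(o) = 3*((o**2 + o*o) + o) = 3*((o**2 + o**2) + o) = 3*(2*o**2 + o) = 3*(o + 2*o**2) = 3*o + 6*o**2)
n = 693/125 (n = (3*(-11)*(1 + 2*(-11)))/125 = (3*(-11)*(1 - 22))*(1/125) = (3*(-11)*(-21))*(1/125) = 693*(1/125) = 693/125 ≈ 5.5440)
Q(y, u) = (u + y)/y
(-5 - 1*(-3))*Q(-50, n) = (-5 - 1*(-3))*((693/125 - 50)/(-50)) = (-5 + 3)*(-1/50*(-5557/125)) = -2*5557/6250 = -5557/3125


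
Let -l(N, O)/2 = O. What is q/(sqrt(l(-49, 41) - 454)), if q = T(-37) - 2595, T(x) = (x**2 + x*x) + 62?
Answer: -205*I*sqrt(134)/268 ≈ -8.8546*I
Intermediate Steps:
T(x) = 62 + 2*x**2 (T(x) = (x**2 + x**2) + 62 = 2*x**2 + 62 = 62 + 2*x**2)
l(N, O) = -2*O
q = 205 (q = (62 + 2*(-37)**2) - 2595 = (62 + 2*1369) - 2595 = (62 + 2738) - 2595 = 2800 - 2595 = 205)
q/(sqrt(l(-49, 41) - 454)) = 205/(sqrt(-2*41 - 454)) = 205/(sqrt(-82 - 454)) = 205/(sqrt(-536)) = 205/((2*I*sqrt(134))) = 205*(-I*sqrt(134)/268) = -205*I*sqrt(134)/268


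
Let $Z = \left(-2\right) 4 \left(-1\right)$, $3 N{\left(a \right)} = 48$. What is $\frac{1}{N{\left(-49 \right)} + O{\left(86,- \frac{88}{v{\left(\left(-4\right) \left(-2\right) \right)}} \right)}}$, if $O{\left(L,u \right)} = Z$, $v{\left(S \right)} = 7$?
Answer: $\frac{1}{24} \approx 0.041667$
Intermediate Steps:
$N{\left(a \right)} = 16$ ($N{\left(a \right)} = \frac{1}{3} \cdot 48 = 16$)
$Z = 8$ ($Z = \left(-8\right) \left(-1\right) = 8$)
$O{\left(L,u \right)} = 8$
$\frac{1}{N{\left(-49 \right)} + O{\left(86,- \frac{88}{v{\left(\left(-4\right) \left(-2\right) \right)}} \right)}} = \frac{1}{16 + 8} = \frac{1}{24}$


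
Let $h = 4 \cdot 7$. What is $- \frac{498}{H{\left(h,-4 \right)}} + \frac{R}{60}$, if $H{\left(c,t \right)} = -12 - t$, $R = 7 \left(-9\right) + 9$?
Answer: $\frac{1227}{20} \approx 61.35$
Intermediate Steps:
$h = 28$
$R = -54$ ($R = -63 + 9 = -54$)
$- \frac{498}{H{\left(h,-4 \right)}} + \frac{R}{60} = - \frac{498}{-12 - -4} - \frac{54}{60} = - \frac{498}{-12 + 4} - \frac{9}{10} = - \frac{498}{-8} - \frac{9}{10} = \left(-498\right) \left(- \frac{1}{8}\right) - \frac{9}{10} = \frac{249}{4} - \frac{9}{10} = \frac{1227}{20}$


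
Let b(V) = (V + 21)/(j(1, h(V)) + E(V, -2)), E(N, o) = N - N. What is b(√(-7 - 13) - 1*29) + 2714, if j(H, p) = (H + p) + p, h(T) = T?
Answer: 9035402/3329 - 82*I*√5/3329 ≈ 2714.1 - 0.055079*I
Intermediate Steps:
E(N, o) = 0
j(H, p) = H + 2*p
b(V) = (21 + V)/(1 + 2*V) (b(V) = (V + 21)/((1 + 2*V) + 0) = (21 + V)/(1 + 2*V))
b(√(-7 - 13) - 1*29) + 2714 = (21 + (√(-7 - 13) - 1*29))/(1 + 2*(√(-7 - 13) - 1*29)) + 2714 = (21 + (√(-20) - 29))/(1 + 2*(√(-20) - 29)) + 2714 = (21 + (2*I*√5 - 29))/(1 + 2*(2*I*√5 - 29)) + 2714 = (21 + (-29 + 2*I*√5))/(1 + 2*(-29 + 2*I*√5)) + 2714 = (-8 + 2*I*√5)/(1 + (-58 + 4*I*√5)) + 2714 = (-8 + 2*I*√5)/(-57 + 4*I*√5) + 2714 = 2714 + (-8 + 2*I*√5)/(-57 + 4*I*√5)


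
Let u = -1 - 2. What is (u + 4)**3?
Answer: 1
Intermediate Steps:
u = -3
(u + 4)**3 = (-3 + 4)**3 = 1**3 = 1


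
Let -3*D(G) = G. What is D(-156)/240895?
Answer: 52/240895 ≈ 0.00021586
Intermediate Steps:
D(G) = -G/3
D(-156)/240895 = -1/3*(-156)/240895 = 52*(1/240895) = 52/240895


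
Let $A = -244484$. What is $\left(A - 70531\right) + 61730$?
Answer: $-253285$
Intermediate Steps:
$\left(A - 70531\right) + 61730 = \left(-244484 - 70531\right) + 61730 = -315015 + 61730 = -253285$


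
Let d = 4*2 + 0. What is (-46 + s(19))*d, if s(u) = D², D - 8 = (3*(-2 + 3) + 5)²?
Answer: 41104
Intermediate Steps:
D = 72 (D = 8 + (3*(-2 + 3) + 5)² = 8 + (3*1 + 5)² = 8 + (3 + 5)² = 8 + 8² = 8 + 64 = 72)
s(u) = 5184 (s(u) = 72² = 5184)
d = 8 (d = 8 + 0 = 8)
(-46 + s(19))*d = (-46 + 5184)*8 = 5138*8 = 41104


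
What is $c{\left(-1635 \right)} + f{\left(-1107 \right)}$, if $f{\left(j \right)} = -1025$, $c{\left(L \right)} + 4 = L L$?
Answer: $2672196$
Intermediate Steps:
$c{\left(L \right)} = -4 + L^{2}$ ($c{\left(L \right)} = -4 + L L = -4 + L^{2}$)
$c{\left(-1635 \right)} + f{\left(-1107 \right)} = \left(-4 + \left(-1635\right)^{2}\right) - 1025 = \left(-4 + 2673225\right) - 1025 = 2673221 - 1025 = 2672196$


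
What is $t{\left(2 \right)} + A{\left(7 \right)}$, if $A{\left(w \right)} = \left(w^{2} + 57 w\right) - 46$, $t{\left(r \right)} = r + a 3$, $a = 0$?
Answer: $404$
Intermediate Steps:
$t{\left(r \right)} = r$ ($t{\left(r \right)} = r + 0 \cdot 3 = r + 0 = r$)
$A{\left(w \right)} = -46 + w^{2} + 57 w$
$t{\left(2 \right)} + A{\left(7 \right)} = 2 + \left(-46 + 7^{2} + 57 \cdot 7\right) = 2 + \left(-46 + 49 + 399\right) = 2 + 402 = 404$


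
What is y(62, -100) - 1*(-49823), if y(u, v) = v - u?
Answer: 49661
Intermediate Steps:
y(62, -100) - 1*(-49823) = (-100 - 1*62) - 1*(-49823) = (-100 - 62) + 49823 = -162 + 49823 = 49661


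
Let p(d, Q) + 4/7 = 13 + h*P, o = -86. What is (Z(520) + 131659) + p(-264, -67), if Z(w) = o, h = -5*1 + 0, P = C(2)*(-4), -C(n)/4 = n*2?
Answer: 918858/7 ≈ 1.3127e+5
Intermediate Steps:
C(n) = -8*n (C(n) = -4*n*2 = -8*n)
P = 64 (P = -8*2*(-4) = -16*(-4) = 64)
h = -5 (h = -5 + 0 = -5)
Z(w) = -86
p(d, Q) = -2153/7 (p(d, Q) = -4/7 + (13 - 5*64) = -4/7 + (13 - 320) = -4/7 - 307 = -2153/7)
(Z(520) + 131659) + p(-264, -67) = (-86 + 131659) - 2153/7 = 131573 - 2153/7 = 918858/7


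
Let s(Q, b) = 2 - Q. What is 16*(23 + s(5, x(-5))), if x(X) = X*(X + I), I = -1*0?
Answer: 320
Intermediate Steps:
I = 0
x(X) = X**2 (x(X) = X*(X + 0) = X*X = X**2)
16*(23 + s(5, x(-5))) = 16*(23 + (2 - 1*5)) = 16*(23 + (2 - 5)) = 16*(23 - 3) = 16*20 = 320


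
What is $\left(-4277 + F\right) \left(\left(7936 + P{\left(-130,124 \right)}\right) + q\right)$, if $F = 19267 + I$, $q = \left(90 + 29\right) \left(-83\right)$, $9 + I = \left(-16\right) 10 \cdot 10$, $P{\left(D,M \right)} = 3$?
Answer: $-25932378$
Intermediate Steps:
$I = -1609$ ($I = -9 + \left(-16\right) 10 \cdot 10 = -9 - 1600 = -1609$)
$q = -9877$ ($q = 119 \left(-83\right) = -9877$)
$F = 17658$ ($F = 19267 - 1609 = 17658$)
$\left(-4277 + F\right) \left(\left(7936 + P{\left(-130,124 \right)}\right) + q\right) = \left(-4277 + 17658\right) \left(\left(7936 + 3\right) - 9877\right) = 13381 \left(7939 - 9877\right) = 13381 \left(-1938\right) = -25932378$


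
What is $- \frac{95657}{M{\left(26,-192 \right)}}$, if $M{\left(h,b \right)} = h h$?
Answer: $- \frac{95657}{676} \approx -141.5$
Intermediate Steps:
$M{\left(h,b \right)} = h^{2}$
$- \frac{95657}{M{\left(26,-192 \right)}} = - \frac{95657}{26^{2}} = - \frac{95657}{676}$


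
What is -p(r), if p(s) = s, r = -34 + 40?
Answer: -6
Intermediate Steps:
r = 6
-p(r) = -1*6 = -6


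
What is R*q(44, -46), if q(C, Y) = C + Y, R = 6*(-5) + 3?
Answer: 54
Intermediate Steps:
R = -27 (R = -30 + 3 = -27)
R*q(44, -46) = -27*(44 - 46) = -27*(-2) = 54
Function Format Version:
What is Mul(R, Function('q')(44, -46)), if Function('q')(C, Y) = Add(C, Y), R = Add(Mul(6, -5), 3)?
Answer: 54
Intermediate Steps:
R = -27 (R = Add(-30, 3) = -27)
Mul(R, Function('q')(44, -46)) = Mul(-27, Add(44, -46)) = Mul(-27, -2) = 54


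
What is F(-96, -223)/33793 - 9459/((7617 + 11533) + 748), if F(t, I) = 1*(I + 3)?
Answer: -324025547/672413114 ≈ -0.48188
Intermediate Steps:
F(t, I) = 3 + I (F(t, I) = 1*(3 + I) = 3 + I)
F(-96, -223)/33793 - 9459/((7617 + 11533) + 748) = (3 - 223)/33793 - 9459/((7617 + 11533) + 748) = -220*1/33793 - 9459/(19150 + 748) = -220/33793 - 9459/19898 = -324025547/672413114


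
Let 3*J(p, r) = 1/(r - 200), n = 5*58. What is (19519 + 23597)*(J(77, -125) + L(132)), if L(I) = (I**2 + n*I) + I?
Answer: 782413102828/325 ≈ 2.4074e+9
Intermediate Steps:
n = 290
J(p, r) = 1/(3*(-200 + r)) (J(p, r) = 1/(3*(r - 200)) = 1/(3*(-200 + r)))
L(I) = I**2 + 291*I (L(I) = (I**2 + 290*I) + I = I**2 + 291*I)
(19519 + 23597)*(J(77, -125) + L(132)) = (19519 + 23597)*(1/(3*(-200 - 125)) + 132*(291 + 132)) = 43116*((1/3)/(-325) + 132*423) = 43116*((1/3)*(-1/325) + 55836) = 43116*(-1/975 + 55836) = 43116*(54440099/975) = 782413102828/325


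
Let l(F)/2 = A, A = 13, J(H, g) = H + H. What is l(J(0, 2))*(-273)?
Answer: -7098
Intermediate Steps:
J(H, g) = 2*H
l(F) = 26 (l(F) = 2*13 = 26)
l(J(0, 2))*(-273) = 26*(-273) = -7098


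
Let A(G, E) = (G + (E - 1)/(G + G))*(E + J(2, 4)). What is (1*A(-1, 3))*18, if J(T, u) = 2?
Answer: -180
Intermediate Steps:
A(G, E) = (2 + E)*(G + (-1 + E)/(2*G)) (A(G, E) = (G + (E - 1)/(G + G))*(E + 2) = (G + (-1 + E)/((2*G)))*(2 + E) = (G + (-1 + E)*(1/(2*G)))*(2 + E) = (G + (-1 + E)/(2*G))*(2 + E) = (2 + E)*(G + (-1 + E)/(2*G)))
(1*A(-1, 3))*18 = (1*((½)*(-2 + 3 + 3² + 2*(-1)²*(2 + 3))/(-1)))*18 = (1*((½)*(-1)*(-2 + 3 + 9 + 2*1*5)))*18 = (1*((½)*(-1)*(-2 + 3 + 9 + 10)))*18 = (1*((½)*(-1)*20))*18 = (1*(-10))*18 = -10*18 = -180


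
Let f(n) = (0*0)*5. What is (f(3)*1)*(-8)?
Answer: 0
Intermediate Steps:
f(n) = 0 (f(n) = 0*5 = 0)
(f(3)*1)*(-8) = (0*1)*(-8) = 0*(-8) = 0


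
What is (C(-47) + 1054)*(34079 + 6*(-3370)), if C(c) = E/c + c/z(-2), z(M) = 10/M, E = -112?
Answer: 3471111281/235 ≈ 1.4771e+7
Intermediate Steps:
C(c) = -112/c - c/5 (C(c) = -112/c + c/((10/(-2))) = -112/c + c/((10*(-½))) = -112/c + c/(-5) = -112/c + c*(-⅕) = -112/c - c/5)
(C(-47) + 1054)*(34079 + 6*(-3370)) = ((-112/(-47) - ⅕*(-47)) + 1054)*(34079 + 6*(-3370)) = ((-112*(-1/47) + 47/5) + 1054)*(34079 - 20220) = ((112/47 + 47/5) + 1054)*13859 = (2769/235 + 1054)*13859 = (250459/235)*13859 = 3471111281/235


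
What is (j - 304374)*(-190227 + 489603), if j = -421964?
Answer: -217448165088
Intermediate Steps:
(j - 304374)*(-190227 + 489603) = (-421964 - 304374)*(-190227 + 489603) = -726338*299376 = -217448165088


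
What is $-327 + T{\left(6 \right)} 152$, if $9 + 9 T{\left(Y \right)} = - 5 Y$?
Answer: $- \frac{2957}{3} \approx -985.67$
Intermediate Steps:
$T{\left(Y \right)} = -1 - \frac{5 Y}{9}$ ($T{\left(Y \right)} = -1 + \frac{\left(-5\right) Y}{9} = -1 - \frac{5 Y}{9}$)
$-327 + T{\left(6 \right)} 152 = -327 + \left(-1 - \frac{10}{3}\right) 152 = -327 - \frac{1976}{3} = - \frac{2957}{3}$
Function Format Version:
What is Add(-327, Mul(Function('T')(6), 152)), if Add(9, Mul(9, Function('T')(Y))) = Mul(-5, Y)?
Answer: Rational(-2957, 3) ≈ -985.67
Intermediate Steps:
Function('T')(Y) = Add(-1, Mul(Rational(-5, 9), Y)) (Function('T')(Y) = Add(-1, Mul(Rational(1, 9), Mul(-5, Y))) = Add(-1, Mul(Rational(-5, 9), Y)))
Add(-327, Mul(Function('T')(6), 152)) = Add(-327, Mul(Add(-1, Mul(Rational(-5, 9), 6)), 152)) = Add(-327, Mul(Add(-1, Rational(-10, 3)), 152)) = Add(-327, Mul(Rational(-13, 3), 152)) = Add(-327, Rational(-1976, 3)) = Rational(-2957, 3)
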